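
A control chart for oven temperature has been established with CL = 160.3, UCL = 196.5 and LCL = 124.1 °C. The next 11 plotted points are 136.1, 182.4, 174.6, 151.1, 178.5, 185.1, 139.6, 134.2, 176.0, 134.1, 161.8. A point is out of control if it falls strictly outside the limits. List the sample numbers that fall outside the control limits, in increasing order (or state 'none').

All 11 points lie within [124.1, 196.5].

none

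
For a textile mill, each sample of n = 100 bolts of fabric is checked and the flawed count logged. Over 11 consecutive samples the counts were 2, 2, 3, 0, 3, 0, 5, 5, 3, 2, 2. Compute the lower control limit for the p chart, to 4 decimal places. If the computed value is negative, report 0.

0.0000

p̄ = Σdᵢ / (k·n) = 27 / (11 × 100) = 0.02455
LCL = p̄ − 3·√(p̄(1−p̄)/n) = 0.02455 − 3 × 0.01547 = -0.02188 → 0 (negative, so LCL = 0)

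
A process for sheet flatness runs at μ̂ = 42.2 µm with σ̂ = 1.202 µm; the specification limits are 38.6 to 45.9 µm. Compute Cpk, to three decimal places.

0.998

Cpu = (USL − μ̂) / (3σ̂) = (45.9 − 42.2) / (3 × 1.202) = 1.0261; Cpl = (μ̂ − LSL) / (3σ̂) = (42.2 − 38.6) / (3 × 1.202) = 0.9983; Cpk = min(Cpu, Cpl) = 0.9983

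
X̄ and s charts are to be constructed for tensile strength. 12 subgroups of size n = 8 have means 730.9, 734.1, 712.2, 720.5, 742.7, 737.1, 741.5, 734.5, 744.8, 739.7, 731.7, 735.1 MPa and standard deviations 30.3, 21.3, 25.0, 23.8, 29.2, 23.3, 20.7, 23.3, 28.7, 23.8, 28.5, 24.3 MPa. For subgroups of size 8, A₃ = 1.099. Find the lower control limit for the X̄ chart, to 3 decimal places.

X̄̄ = (730.9 + 734.1 + 712.2 + 720.5 + 742.7 + 737.1 + 741.5 + 734.5 + 744.8 + 739.7 + 731.7 + 735.1) / 12 = 733.7333
s̄ = (30.3 + 21.3 + 25.0 + 23.8 + 29.2 + 23.3 + 20.7 + 23.3 + 28.7 + 23.8 + 28.5 + 24.3) / 12 = 25.1833
LCL = X̄̄ − A₃·s̄ = 733.7333 − 1.099 × 25.1833 = 706.0568

706.057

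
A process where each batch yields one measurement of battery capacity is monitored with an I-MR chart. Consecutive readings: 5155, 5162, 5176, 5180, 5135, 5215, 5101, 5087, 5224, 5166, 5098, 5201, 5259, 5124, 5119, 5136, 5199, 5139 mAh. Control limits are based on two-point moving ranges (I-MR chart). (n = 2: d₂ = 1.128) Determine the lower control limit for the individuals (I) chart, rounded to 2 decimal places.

5006.15

X̄ = (5155 + 5162 + 5176 + 5180 + 5135 + 5215 + 5101 + 5087 + 5224 + 5166 + 5098 + 5201 + 5259 + 5124 + 5119 + 5136 + 5199 + 5139) / 18 = 5159.7778
Moving ranges: 7, 14, 4, 45, 80, 114, 14, 137, 58, 68, 103, 58, 135, 5, 17, 63, 60; M̄R̄ = 982.0000 / 17 = 57.7647
LCL = X̄ − 3·M̄R̄/d₂ = 5159.7778 − 3 × 57.7647 / 1.128 = 5006.1482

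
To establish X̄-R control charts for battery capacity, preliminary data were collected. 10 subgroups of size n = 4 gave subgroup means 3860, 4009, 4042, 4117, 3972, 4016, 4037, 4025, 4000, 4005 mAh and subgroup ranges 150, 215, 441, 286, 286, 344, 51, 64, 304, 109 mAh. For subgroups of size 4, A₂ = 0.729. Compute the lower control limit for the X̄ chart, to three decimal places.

X̄̄ = (3860 + 4009 + 4042 + 4117 + 3972 + 4016 + 4037 + 4025 + 4000 + 4005) / 10 = 40083.0000 / 10 = 4008.3000
R̄ = (150 + 215 + 441 + 286 + 286 + 344 + 51 + 64 + 304 + 109) / 10 = 2250.0000 / 10 = 225.0000
LCL = X̄̄ − A₂·R̄ = 4008.3000 − 0.729 × 225.0000 = 3844.2750

3844.275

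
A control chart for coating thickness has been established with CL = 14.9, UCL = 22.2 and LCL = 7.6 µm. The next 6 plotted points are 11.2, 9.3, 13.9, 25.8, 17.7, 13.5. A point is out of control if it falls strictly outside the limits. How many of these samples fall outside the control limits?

Compare each point to [7.6, 22.2]: sample 4 = 25.8 > UCL.

1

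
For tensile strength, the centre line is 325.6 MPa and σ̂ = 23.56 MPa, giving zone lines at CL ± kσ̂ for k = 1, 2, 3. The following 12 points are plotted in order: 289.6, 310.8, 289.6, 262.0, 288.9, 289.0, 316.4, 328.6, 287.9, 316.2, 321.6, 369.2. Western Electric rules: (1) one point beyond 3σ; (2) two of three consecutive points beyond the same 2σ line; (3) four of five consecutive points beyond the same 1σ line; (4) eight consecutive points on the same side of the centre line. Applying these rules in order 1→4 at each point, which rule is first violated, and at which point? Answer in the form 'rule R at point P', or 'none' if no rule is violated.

rule 3 at point 5

Zone of each point (C = within 1σ̂, B = 1σ̂–2σ̂, A = 2σ̂–3σ̂, * = beyond 3σ̂; sign = side of CL): 1:-B, 2:-C, 3:-B, 4:-A, 5:-B, 6:-B, 7:-C, 8:+C, 9:-B, 10:-C, 11:-C, 12:+B
Rule 3 (four of five consecutive points beyond the same 1σ limit) is satisfied at point 5.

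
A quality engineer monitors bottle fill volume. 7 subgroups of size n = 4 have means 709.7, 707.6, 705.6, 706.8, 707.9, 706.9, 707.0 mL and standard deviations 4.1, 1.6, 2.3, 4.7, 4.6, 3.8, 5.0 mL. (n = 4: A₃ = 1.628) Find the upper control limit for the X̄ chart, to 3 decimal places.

X̄̄ = (709.7 + 707.6 + 705.6 + 706.8 + 707.9 + 706.9 + 707.0) / 7 = 707.3571
s̄ = (4.1 + 1.6 + 2.3 + 4.7 + 4.6 + 3.8 + 5.0) / 7 = 3.7286
UCL = X̄̄ + A₃·s̄ = 707.3571 + 1.628 × 3.7286 = 713.4273

713.427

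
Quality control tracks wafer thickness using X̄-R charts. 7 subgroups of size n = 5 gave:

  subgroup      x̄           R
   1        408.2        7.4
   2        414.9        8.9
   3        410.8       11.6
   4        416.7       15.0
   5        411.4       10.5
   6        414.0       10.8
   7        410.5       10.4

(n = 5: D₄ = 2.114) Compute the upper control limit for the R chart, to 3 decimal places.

22.529

R̄ = (7.4 + 8.9 + 11.6 + 15.0 + 10.5 + 10.8 + 10.4) / 7 = 74.6000 / 7 = 10.6571
UCL_R = D₄·R̄ = 2.114 × 10.6571 = 22.5292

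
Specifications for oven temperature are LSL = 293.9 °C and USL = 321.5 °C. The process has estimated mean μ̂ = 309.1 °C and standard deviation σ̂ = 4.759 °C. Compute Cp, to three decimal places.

0.967

Cp = (USL − LSL) / (6σ̂) = (321.5 − 293.9) / (6 × 4.759) = 27.6000 / 28.5540 = 0.9666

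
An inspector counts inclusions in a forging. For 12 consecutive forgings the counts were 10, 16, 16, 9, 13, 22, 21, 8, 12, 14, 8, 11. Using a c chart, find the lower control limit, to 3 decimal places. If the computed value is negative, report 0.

2.379

c̄ = (10 + 16 + 16 + 9 + 13 + 22 + 21 + 8 + 12 + 14 + 8 + 11) / 12 = 160 / 12 = 13.3333
LCL = c̄ − 3√c̄ = 13.3333 − 3 × 3.6515 = 2.3789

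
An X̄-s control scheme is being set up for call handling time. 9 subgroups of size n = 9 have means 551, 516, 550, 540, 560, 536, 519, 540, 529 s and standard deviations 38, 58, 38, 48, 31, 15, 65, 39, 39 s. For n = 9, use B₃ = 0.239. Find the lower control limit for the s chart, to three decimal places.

s̄ = (38 + 58 + 38 + 48 + 31 + 15 + 65 + 39 + 39) / 9 = 41.2222
LCL_s = B₃·s̄ = 0.239 × 41.2222 = 9.8521

9.852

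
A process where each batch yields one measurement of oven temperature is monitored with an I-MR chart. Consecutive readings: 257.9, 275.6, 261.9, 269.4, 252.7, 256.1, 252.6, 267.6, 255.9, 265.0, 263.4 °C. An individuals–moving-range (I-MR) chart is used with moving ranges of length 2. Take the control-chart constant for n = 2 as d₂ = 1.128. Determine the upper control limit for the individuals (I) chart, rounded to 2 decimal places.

X̄ = (257.9 + 275.6 + 261.9 + 269.4 + 252.7 + 256.1 + 252.6 + 267.6 + 255.9 + 265.0 + 263.4) / 11 = 261.6455
Moving ranges: 17.7, 13.7, 7.5, 16.7, 3.4, 3.5, 15.0, 11.7, 9.1, 1.6; M̄R̄ = 99.9000 / 10 = 9.9900
UCL = X̄ + 3·M̄R̄/d₂ = 261.6455 + 3 × 9.9900 / 1.128 = 288.2146

288.21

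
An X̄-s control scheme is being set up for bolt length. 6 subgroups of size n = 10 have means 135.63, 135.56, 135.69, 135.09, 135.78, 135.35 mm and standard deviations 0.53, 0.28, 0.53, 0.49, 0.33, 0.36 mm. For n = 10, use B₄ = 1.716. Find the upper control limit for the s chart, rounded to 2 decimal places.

0.72

s̄ = (0.53 + 0.28 + 0.53 + 0.49 + 0.33 + 0.36) / 6 = 0.4200
UCL_s = B₄·s̄ = 1.716 × 0.4200 = 0.7207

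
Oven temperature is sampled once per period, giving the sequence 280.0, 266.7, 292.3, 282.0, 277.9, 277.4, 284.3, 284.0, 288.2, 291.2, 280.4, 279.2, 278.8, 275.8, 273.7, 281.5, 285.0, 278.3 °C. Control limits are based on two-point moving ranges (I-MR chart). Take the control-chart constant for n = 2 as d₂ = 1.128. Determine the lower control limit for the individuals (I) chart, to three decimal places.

264.704

X̄ = (280.0 + 266.7 + 292.3 + 282.0 + 277.9 + 277.4 + 284.3 + 284.0 + 288.2 + 291.2 + 280.4 + 279.2 + 278.8 + 275.8 + 273.7 + 281.5 + 285.0 + 278.3) / 18 = 280.9278
Moving ranges: 13.3, 25.6, 10.3, 4.1, 0.5, 6.9, 0.3, 4.2, 3.0, 10.8, 1.2, 0.4, 3.0, 2.1, 7.8, 3.5, 6.7; M̄R̄ = 103.7000 / 17 = 6.1000
LCL = X̄ − 3·M̄R̄/d₂ = 280.9278 − 3 × 6.1000 / 1.128 = 264.7044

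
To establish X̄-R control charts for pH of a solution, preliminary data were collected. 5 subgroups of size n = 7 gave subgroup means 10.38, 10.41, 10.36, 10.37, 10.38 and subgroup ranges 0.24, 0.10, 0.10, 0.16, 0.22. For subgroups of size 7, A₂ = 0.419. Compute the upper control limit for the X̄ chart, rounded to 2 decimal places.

10.45

X̄̄ = (10.38 + 10.41 + 10.36 + 10.37 + 10.38) / 5 = 51.9000 / 5 = 10.3800
R̄ = (0.24 + 0.10 + 0.10 + 0.16 + 0.22) / 5 = 0.8200 / 5 = 0.1640
UCL = X̄̄ + A₂·R̄ = 10.3800 + 0.419 × 0.1640 = 10.4487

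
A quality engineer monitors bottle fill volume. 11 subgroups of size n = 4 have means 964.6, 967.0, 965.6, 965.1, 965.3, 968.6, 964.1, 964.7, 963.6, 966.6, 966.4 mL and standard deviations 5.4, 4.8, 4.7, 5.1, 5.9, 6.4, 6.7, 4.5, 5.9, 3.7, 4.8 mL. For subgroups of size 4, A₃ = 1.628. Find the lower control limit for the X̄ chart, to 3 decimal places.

X̄̄ = (964.6 + 967.0 + 965.6 + 965.1 + 965.3 + 968.6 + 964.1 + 964.7 + 963.6 + 966.6 + 966.4) / 11 = 965.6000
s̄ = (5.4 + 4.8 + 4.7 + 5.1 + 5.9 + 6.4 + 6.7 + 4.5 + 5.9 + 3.7 + 4.8) / 11 = 5.2636
LCL = X̄̄ − A₃·s̄ = 965.6000 − 1.628 × 5.2636 = 957.0308

957.031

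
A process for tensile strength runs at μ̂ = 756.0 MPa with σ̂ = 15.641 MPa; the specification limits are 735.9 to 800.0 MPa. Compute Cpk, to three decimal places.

0.428

Cpu = (USL − μ̂) / (3σ̂) = (800.0 − 756.0) / (3 × 15.641) = 0.9377; Cpl = (μ̂ − LSL) / (3σ̂) = (756.0 − 735.9) / (3 × 15.641) = 0.4284; Cpk = min(Cpu, Cpl) = 0.4284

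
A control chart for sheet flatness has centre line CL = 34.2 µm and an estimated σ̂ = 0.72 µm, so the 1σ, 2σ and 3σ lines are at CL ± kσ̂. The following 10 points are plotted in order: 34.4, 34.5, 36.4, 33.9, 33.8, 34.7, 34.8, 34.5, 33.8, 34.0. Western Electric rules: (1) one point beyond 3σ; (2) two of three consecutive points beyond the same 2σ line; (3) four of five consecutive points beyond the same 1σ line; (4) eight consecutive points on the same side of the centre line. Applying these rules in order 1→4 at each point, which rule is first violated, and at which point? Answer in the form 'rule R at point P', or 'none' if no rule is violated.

Zone of each point (C = within 1σ̂, B = 1σ̂–2σ̂, A = 2σ̂–3σ̂, * = beyond 3σ̂; sign = side of CL): 1:+C, 2:+C, 3:+*, 4:-C, 5:-C, 6:+C, 7:+C, 8:+C, 9:-C, 10:-C
Rule 1 (one point beyond the 3σ limits) is satisfied at point 3.

rule 1 at point 3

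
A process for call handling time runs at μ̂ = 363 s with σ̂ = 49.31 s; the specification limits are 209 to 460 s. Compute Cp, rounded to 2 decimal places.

Cp = (USL − LSL) / (6σ̂) = (460 − 209) / (6 × 49.31) = 251.0000 / 295.8600 = 0.8484

0.85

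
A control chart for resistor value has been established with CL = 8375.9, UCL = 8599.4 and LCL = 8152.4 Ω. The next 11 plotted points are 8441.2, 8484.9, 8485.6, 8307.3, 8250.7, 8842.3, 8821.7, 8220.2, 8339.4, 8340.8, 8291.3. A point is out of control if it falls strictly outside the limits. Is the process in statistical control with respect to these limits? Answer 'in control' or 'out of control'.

out of control

Compare each point to [8152.4, 8599.4]: sample 6 = 8842.3 > UCL; sample 7 = 8821.7 > UCL.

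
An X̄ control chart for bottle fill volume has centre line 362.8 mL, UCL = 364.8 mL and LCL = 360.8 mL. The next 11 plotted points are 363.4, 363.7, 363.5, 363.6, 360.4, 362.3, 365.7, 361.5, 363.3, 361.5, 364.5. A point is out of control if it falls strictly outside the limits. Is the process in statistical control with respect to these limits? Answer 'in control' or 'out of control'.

out of control

Compare each point to [360.8, 364.8]: sample 5 = 360.4 < LCL; sample 7 = 365.7 > UCL.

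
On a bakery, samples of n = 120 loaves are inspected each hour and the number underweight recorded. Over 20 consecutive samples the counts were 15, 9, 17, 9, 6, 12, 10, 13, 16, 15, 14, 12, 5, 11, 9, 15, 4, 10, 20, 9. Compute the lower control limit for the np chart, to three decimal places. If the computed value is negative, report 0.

1.857

p̄ = Σdᵢ / (k·n) = 231 / (20 × 120) = 0.09625
LCL = np̄ − 3·√(np̄(1−p̄)) = 11.5500 − 3 × 3.2308 = 1.8575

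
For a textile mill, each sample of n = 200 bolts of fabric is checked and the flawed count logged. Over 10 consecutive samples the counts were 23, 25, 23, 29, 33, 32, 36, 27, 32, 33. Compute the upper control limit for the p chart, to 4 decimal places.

0.2215

p̄ = Σdᵢ / (k·n) = 293 / (10 × 200) = 0.14650
UCL = p̄ + 3·√(p̄(1−p̄)/n) = 0.14650 + 3 × √(0.14650×0.85350/200) = 0.14650 + 3 × 0.02500 = 0.22151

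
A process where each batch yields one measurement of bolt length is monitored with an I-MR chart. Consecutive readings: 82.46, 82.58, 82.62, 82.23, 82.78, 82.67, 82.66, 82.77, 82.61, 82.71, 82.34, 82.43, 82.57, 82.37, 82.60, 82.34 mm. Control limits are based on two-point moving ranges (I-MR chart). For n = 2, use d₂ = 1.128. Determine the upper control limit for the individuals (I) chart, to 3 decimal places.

X̄ = (82.46 + 82.58 + 82.62 + 82.23 + 82.78 + 82.67 + 82.66 + 82.77 + 82.61 + 82.71 + 82.34 + 82.43 + 82.57 + 82.37 + 82.60 + 82.34) / 16 = 82.5463
Moving ranges: 0.12, 0.04, 0.39, 0.55, 0.11, 0.01, 0.11, 0.16, 0.10, 0.37, 0.09, 0.14, 0.20, 0.23, 0.26; M̄R̄ = 2.8800 / 15 = 0.1920
UCL = X̄ + 3·M̄R̄/d₂ = 82.5463 + 3 × 0.1920 / 1.128 = 83.0569

83.057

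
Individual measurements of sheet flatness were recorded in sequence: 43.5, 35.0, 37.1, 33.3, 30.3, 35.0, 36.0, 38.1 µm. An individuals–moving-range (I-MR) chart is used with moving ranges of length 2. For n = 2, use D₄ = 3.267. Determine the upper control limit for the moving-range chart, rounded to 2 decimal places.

11.76

Moving ranges: 8.5, 2.1, 3.8, 3.0, 4.7, 1.0, 2.1; M̄R̄ = 25.2000 / 7 = 3.6000
UCL_MR = D₄·M̄R̄ = 3.267 × 3.6000 = 11.7612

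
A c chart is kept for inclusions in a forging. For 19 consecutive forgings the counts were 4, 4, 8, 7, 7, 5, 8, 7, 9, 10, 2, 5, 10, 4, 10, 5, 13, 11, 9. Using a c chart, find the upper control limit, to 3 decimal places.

c̄ = (4 + 4 + 8 + 7 + 7 + 5 + 8 + 7 + 9 + 10 + 2 + 5 + 10 + 4 + 10 + 5 + 13 + 11 + 9) / 19 = 138 / 19 = 7.2632
UCL = c̄ + 3√c̄ = 7.2632 + 3 × √7.2632 = 7.2632 + 3 × 2.6950 = 15.3482

15.348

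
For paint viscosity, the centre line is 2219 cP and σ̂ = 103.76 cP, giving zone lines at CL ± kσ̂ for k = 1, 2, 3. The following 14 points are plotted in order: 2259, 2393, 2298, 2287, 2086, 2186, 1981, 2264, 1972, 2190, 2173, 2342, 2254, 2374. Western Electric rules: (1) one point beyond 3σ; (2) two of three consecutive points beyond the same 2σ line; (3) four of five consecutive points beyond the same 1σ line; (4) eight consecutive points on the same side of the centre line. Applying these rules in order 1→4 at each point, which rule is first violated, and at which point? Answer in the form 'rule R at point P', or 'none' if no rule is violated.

Zone of each point (C = within 1σ̂, B = 1σ̂–2σ̂, A = 2σ̂–3σ̂, * = beyond 3σ̂; sign = side of CL): 1:+C, 2:+B, 3:+C, 4:+C, 5:-B, 6:-C, 7:-A, 8:+C, 9:-A, 10:-C, 11:-C, 12:+B, 13:+C, 14:+B
Rule 2 (two of three consecutive points beyond the same 2σ limit) is satisfied at point 9.

rule 2 at point 9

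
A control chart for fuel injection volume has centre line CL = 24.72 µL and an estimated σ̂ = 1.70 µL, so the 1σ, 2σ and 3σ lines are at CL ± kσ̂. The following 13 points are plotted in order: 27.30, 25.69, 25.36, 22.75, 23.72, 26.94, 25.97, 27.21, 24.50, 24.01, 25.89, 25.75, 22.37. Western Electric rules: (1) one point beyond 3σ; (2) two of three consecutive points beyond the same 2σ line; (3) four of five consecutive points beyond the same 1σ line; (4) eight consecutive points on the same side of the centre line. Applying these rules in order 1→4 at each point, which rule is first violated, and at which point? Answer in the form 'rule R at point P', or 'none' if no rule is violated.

Zone of each point (C = within 1σ̂, B = 1σ̂–2σ̂, A = 2σ̂–3σ̂, * = beyond 3σ̂; sign = side of CL): 1:+B, 2:+C, 3:+C, 4:-B, 5:-C, 6:+B, 7:+C, 8:+B, 9:-C, 10:-C, 11:+C, 12:+C, 13:-B
No rule fires across all 13 points.

none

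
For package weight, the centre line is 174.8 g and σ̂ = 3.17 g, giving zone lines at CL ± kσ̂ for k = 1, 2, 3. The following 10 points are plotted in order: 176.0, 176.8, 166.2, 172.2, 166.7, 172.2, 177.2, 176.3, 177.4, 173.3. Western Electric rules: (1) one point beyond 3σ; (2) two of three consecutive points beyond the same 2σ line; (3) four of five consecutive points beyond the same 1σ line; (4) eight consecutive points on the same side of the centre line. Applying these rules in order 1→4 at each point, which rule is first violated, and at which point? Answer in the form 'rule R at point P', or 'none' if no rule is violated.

Zone of each point (C = within 1σ̂, B = 1σ̂–2σ̂, A = 2σ̂–3σ̂, * = beyond 3σ̂; sign = side of CL): 1:+C, 2:+C, 3:-A, 4:-C, 5:-A, 6:-C, 7:+C, 8:+C, 9:+C, 10:-C
Rule 2 (two of three consecutive points beyond the same 2σ limit) is satisfied at point 5.

rule 2 at point 5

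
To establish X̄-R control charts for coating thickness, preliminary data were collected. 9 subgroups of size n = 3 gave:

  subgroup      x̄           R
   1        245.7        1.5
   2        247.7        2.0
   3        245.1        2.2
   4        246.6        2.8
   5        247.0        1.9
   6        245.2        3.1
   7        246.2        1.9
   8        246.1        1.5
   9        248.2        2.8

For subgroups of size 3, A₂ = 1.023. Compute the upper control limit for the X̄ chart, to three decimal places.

X̄̄ = (245.7 + 247.7 + 245.1 + 246.6 + 247.0 + 245.2 + 246.2 + 246.1 + 248.2) / 9 = 2217.8000 / 9 = 246.4222
R̄ = (1.5 + 2.0 + 2.2 + 2.8 + 1.9 + 3.1 + 1.9 + 1.5 + 2.8) / 9 = 19.7000 / 9 = 2.1889
UCL = X̄̄ + A₂·R̄ = 246.4222 + 1.023 × 2.1889 = 248.6615

248.661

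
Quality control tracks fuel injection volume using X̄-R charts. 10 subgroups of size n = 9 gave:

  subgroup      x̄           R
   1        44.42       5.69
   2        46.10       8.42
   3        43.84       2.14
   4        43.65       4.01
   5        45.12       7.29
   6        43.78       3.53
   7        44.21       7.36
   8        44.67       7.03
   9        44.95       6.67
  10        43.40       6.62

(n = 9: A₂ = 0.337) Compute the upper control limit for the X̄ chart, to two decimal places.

46.39

X̄̄ = (44.42 + 46.10 + 43.84 + 43.65 + 45.12 + 43.78 + 44.21 + 44.67 + 44.95 + 43.40) / 10 = 444.1400 / 10 = 44.4140
R̄ = (5.69 + 8.42 + 2.14 + 4.01 + 7.29 + 3.53 + 7.36 + 7.03 + 6.67 + 6.62) / 10 = 58.7600 / 10 = 5.8760
UCL = X̄̄ + A₂·R̄ = 44.4140 + 0.337 × 5.8760 = 46.3942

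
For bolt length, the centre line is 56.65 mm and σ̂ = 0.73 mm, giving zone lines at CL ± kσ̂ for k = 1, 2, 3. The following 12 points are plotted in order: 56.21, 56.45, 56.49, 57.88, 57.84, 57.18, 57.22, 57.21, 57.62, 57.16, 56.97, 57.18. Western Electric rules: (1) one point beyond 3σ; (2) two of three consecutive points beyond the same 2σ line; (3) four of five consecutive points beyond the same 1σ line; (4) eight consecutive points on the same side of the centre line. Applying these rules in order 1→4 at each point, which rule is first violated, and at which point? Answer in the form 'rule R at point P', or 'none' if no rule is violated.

rule 4 at point 11

Zone of each point (C = within 1σ̂, B = 1σ̂–2σ̂, A = 2σ̂–3σ̂, * = beyond 3σ̂; sign = side of CL): 1:-C, 2:-C, 3:-C, 4:+B, 5:+B, 6:+C, 7:+C, 8:+C, 9:+B, 10:+C, 11:+C, 12:+C
Rule 4 (eight consecutive points on the same side of the centre line) is satisfied at point 11.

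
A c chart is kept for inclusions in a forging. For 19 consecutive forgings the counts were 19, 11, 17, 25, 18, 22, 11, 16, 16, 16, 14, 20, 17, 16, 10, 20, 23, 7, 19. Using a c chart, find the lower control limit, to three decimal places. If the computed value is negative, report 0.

c̄ = (19 + 11 + 17 + 25 + 18 + 22 + 11 + 16 + 16 + 16 + 14 + 20 + 17 + 16 + 10 + 20 + 23 + 7 + 19) / 19 = 317 / 19 = 16.6842
LCL = c̄ − 3√c̄ = 16.6842 − 3 × 4.0846 = 4.4303

4.430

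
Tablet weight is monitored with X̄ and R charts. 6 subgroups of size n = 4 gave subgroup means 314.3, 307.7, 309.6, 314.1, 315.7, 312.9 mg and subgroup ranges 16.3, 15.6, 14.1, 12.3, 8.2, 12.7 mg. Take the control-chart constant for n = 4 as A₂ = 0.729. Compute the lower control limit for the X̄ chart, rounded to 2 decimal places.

X̄̄ = (314.3 + 307.7 + 309.6 + 314.1 + 315.7 + 312.9) / 6 = 1874.3000 / 6 = 312.3833
R̄ = (16.3 + 15.6 + 14.1 + 12.3 + 8.2 + 12.7) / 6 = 79.2000 / 6 = 13.2000
LCL = X̄̄ − A₂·R̄ = 312.3833 − 0.729 × 13.2000 = 302.7605

302.76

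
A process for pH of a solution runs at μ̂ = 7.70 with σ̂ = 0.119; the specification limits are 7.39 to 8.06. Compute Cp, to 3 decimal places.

0.938

Cp = (USL − LSL) / (6σ̂) = (8.06 − 7.39) / (6 × 0.119) = 0.6700 / 0.7140 = 0.9384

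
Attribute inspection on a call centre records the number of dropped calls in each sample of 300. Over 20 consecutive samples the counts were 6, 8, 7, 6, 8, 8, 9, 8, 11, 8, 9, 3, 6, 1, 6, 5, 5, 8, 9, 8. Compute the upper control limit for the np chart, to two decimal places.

p̄ = Σdᵢ / (k·n) = 139 / (20 × 300) = 0.02317
UCL = np̄ + 3·√(np̄(1−p̄)) = 6.9500 + 3 × √(6.9500×0.97683) = 6.9500 + 3 × 2.6056 = 14.7667

14.77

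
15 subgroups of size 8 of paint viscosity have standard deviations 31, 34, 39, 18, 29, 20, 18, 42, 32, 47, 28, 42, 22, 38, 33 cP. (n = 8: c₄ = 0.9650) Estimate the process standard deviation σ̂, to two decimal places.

32.68

s̄ = (31 + 34 + 39 + 18 + 29 + 20 + 18 + 42 + 32 + 47 + 28 + 42 + 22 + 38 + 33) / 15 = 31.5333
σ̂ = s̄ / c₄ = 31.5333 / 0.9650 = 32.6770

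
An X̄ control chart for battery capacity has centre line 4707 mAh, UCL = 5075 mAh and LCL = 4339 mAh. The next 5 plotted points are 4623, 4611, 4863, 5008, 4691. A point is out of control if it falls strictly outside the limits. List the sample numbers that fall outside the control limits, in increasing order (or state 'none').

none

All 5 points lie within [4339, 5075].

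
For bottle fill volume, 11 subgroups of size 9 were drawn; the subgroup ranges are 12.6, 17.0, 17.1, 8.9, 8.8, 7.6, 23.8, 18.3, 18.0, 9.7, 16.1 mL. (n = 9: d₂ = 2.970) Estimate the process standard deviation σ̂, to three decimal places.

4.833

R̄ = (12.6 + 17.0 + 17.1 + 8.9 + 8.8 + 7.6 + 23.8 + 18.3 + 18.0 + 9.7 + 16.1) / 11 = 14.3545
σ̂ = R̄ / d₂ = 14.3545 / 2.970 = 4.8332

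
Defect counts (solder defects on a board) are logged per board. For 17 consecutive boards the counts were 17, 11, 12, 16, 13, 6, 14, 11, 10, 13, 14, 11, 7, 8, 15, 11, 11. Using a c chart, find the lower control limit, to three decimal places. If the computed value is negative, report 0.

1.475

c̄ = (17 + 11 + 12 + 16 + 13 + 6 + 14 + 11 + 10 + 13 + 14 + 11 + 7 + 8 + 15 + 11 + 11) / 17 = 200 / 17 = 11.7647
LCL = c̄ − 3√c̄ = 11.7647 − 3 × 3.4300 = 1.4748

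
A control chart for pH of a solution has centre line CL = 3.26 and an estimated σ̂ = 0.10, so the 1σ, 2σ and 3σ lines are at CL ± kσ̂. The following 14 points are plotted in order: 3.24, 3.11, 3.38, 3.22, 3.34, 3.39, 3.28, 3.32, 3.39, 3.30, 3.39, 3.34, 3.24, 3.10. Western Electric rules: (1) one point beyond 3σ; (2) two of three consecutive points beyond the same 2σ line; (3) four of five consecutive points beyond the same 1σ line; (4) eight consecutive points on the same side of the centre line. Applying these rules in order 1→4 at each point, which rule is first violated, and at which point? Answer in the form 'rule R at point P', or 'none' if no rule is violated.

rule 4 at point 12

Zone of each point (C = within 1σ̂, B = 1σ̂–2σ̂, A = 2σ̂–3σ̂, * = beyond 3σ̂; sign = side of CL): 1:-C, 2:-B, 3:+B, 4:-C, 5:+C, 6:+B, 7:+C, 8:+C, 9:+B, 10:+C, 11:+B, 12:+C, 13:-C, 14:-B
Rule 4 (eight consecutive points on the same side of the centre line) is satisfied at point 12.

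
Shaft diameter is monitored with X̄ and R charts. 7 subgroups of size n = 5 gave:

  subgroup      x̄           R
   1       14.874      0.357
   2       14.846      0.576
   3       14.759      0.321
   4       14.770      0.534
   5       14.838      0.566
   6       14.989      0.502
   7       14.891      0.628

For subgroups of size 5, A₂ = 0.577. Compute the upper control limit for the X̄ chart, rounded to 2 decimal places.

X̄̄ = (14.874 + 14.846 + 14.759 + 14.770 + 14.838 + 14.989 + 14.891) / 7 = 103.9670 / 7 = 14.8524
R̄ = (0.357 + 0.576 + 0.321 + 0.534 + 0.566 + 0.502 + 0.628) / 7 = 3.4840 / 7 = 0.4977
UCL = X̄̄ + A₂·R̄ = 14.8524 + 0.577 × 0.4977 = 15.1396

15.14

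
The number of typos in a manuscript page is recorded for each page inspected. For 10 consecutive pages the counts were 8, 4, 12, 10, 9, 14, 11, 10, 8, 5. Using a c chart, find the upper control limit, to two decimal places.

18.15

c̄ = (8 + 4 + 12 + 10 + 9 + 14 + 11 + 10 + 8 + 5) / 10 = 91 / 10 = 9.1000
UCL = c̄ + 3√c̄ = 9.1000 + 3 × √9.1000 = 9.1000 + 3 × 3.0166 = 18.1499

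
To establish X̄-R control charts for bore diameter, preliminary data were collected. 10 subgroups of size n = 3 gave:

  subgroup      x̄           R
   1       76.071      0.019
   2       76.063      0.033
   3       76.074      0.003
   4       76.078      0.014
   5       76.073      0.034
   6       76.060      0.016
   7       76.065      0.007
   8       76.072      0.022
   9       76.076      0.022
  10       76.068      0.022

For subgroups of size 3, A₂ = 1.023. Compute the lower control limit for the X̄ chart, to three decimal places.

X̄̄ = (76.071 + 76.063 + 76.074 + 76.078 + 76.073 + 76.060 + 76.065 + 76.072 + 76.076 + 76.068) / 10 = 760.7000 / 10 = 76.0700
R̄ = (0.019 + 0.033 + 0.003 + 0.014 + 0.034 + 0.016 + 0.007 + 0.022 + 0.022 + 0.022) / 10 = 0.1920 / 10 = 0.0192
LCL = X̄̄ − A₂·R̄ = 76.0700 − 1.023 × 0.0192 = 76.0504

76.050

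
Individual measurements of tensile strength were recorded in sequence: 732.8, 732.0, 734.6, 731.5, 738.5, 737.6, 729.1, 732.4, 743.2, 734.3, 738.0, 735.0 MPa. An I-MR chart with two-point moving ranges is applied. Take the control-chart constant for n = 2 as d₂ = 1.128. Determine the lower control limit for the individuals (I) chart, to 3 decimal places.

X̄ = (732.8 + 732.0 + 734.6 + 731.5 + 738.5 + 737.6 + 729.1 + 732.4 + 743.2 + 734.3 + 738.0 + 735.0) / 12 = 734.9167
Moving ranges: 0.8, 2.6, 3.1, 7.0, 0.9, 8.5, 3.3, 10.8, 8.9, 3.7, 3.0; M̄R̄ = 52.6000 / 11 = 4.7818
LCL = X̄ − 3·M̄R̄/d₂ = 734.9167 − 3 × 4.7818 / 1.128 = 722.1991

722.199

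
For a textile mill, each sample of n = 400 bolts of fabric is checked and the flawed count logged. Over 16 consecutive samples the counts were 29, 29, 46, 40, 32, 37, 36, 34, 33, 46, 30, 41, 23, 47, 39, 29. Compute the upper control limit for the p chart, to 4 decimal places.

0.1320

p̄ = Σdᵢ / (k·n) = 571 / (16 × 400) = 0.08922
UCL = p̄ + 3·√(p̄(1−p̄)/n) = 0.08922 + 3 × √(0.08922×0.91078/400) = 0.08922 + 3 × 0.01425 = 0.13198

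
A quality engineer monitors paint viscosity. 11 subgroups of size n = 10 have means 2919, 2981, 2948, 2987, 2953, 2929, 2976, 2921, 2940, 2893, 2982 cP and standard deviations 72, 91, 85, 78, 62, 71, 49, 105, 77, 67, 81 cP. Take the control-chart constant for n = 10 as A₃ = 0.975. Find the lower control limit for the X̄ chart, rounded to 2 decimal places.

2873.81

X̄̄ = (2919 + 2981 + 2948 + 2987 + 2953 + 2929 + 2976 + 2921 + 2940 + 2893 + 2982) / 11 = 2948.0909
s̄ = (72 + 91 + 85 + 78 + 62 + 71 + 49 + 105 + 77 + 67 + 81) / 11 = 76.1818
LCL = X̄̄ − A₃·s̄ = 2948.0909 − 0.975 × 76.1818 = 2873.8136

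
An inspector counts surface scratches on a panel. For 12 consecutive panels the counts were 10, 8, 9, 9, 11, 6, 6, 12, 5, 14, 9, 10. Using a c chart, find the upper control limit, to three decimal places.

c̄ = (10 + 8 + 9 + 9 + 11 + 6 + 6 + 12 + 5 + 14 + 9 + 10) / 12 = 109 / 12 = 9.0833
UCL = c̄ + 3√c̄ = 9.0833 + 3 × √9.0833 = 9.0833 + 3 × 3.0139 = 18.1249

18.125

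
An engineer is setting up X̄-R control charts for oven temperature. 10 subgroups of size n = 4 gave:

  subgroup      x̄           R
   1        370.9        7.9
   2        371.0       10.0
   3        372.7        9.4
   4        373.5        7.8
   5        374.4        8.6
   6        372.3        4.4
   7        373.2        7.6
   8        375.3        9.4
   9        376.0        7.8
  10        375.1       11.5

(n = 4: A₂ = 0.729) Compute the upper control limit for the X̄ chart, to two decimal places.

X̄̄ = (370.9 + 371.0 + 372.7 + 373.5 + 374.4 + 372.3 + 373.2 + 375.3 + 376.0 + 375.1) / 10 = 3734.4000 / 10 = 373.4400
R̄ = (7.9 + 10.0 + 9.4 + 7.8 + 8.6 + 4.4 + 7.6 + 9.4 + 7.8 + 11.5) / 10 = 84.4000 / 10 = 8.4400
UCL = X̄̄ + A₂·R̄ = 373.4400 + 0.729 × 8.4400 = 379.5928

379.59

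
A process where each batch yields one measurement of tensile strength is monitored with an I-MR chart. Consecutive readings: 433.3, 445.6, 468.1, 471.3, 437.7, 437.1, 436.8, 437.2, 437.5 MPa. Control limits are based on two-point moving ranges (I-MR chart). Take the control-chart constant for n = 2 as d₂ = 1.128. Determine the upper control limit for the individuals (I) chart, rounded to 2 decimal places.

469.29

X̄ = (433.3 + 445.6 + 468.1 + 471.3 + 437.7 + 437.1 + 436.8 + 437.2 + 437.5) / 9 = 444.9556
Moving ranges: 12.3, 22.5, 3.2, 33.6, 0.6, 0.3, 0.4, 0.3; M̄R̄ = 73.2000 / 8 = 9.1500
UCL = X̄ + 3·M̄R̄/d₂ = 444.9556 + 3 × 9.1500 / 1.128 = 469.2907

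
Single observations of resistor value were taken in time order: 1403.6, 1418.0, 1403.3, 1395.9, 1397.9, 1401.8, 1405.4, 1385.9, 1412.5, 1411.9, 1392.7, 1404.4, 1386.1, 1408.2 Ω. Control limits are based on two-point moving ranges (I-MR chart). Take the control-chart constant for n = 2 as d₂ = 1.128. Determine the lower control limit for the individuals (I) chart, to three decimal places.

1368.420

X̄ = (1403.6 + 1418.0 + 1403.3 + 1395.9 + 1397.9 + 1401.8 + 1405.4 + 1385.9 + 1412.5 + 1411.9 + 1392.7 + 1404.4 + 1386.1 + 1408.2) / 14 = 1401.9714
Moving ranges: 14.4, 14.7, 7.4, 2.0, 3.9, 3.6, 19.5, 26.6, 0.6, 19.2, 11.7, 18.3, 22.1; M̄R̄ = 164.0000 / 13 = 12.6154
LCL = X̄ − 3·M̄R̄/d₂ = 1401.9714 − 3 × 12.6154 / 1.128 = 1368.4199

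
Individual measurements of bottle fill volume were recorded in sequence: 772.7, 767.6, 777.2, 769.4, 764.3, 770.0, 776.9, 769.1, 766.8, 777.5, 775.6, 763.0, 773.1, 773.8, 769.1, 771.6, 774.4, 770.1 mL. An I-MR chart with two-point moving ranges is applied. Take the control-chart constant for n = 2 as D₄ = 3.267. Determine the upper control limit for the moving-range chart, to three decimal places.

19.333

Moving ranges: 5.1, 9.6, 7.8, 5.1, 5.7, 6.9, 7.8, 2.3, 10.7, 1.9, 12.6, 10.1, 0.7, 4.7, 2.5, 2.8, 4.3; M̄R̄ = 100.6000 / 17 = 5.9176
UCL_MR = D₄·M̄R̄ = 3.267 × 5.9176 = 19.3330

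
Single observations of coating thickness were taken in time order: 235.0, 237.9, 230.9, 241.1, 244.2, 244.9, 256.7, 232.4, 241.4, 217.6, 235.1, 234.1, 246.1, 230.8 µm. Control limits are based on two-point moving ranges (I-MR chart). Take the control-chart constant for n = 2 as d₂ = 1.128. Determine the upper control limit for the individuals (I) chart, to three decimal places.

X̄ = (235.0 + 237.9 + 230.9 + 241.1 + 244.2 + 244.9 + 256.7 + 232.4 + 241.4 + 217.6 + 235.1 + 234.1 + 246.1 + 230.8) / 14 = 237.7286
Moving ranges: 2.9, 7.0, 10.2, 3.1, 0.7, 11.8, 24.3, 9.0, 23.8, 17.5, 1.0, 12.0, 15.3; M̄R̄ = 138.6000 / 13 = 10.6615
UCL = X̄ + 3·M̄R̄/d₂ = 237.7286 + 3 × 10.6615 / 1.128 = 266.0837

266.084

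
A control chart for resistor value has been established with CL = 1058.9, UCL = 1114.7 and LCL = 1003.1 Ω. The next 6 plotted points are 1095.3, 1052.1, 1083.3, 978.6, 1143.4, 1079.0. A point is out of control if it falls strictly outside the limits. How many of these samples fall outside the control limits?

Compare each point to [1003.1, 1114.7]: sample 4 = 978.6 < LCL; sample 5 = 1143.4 > UCL.

2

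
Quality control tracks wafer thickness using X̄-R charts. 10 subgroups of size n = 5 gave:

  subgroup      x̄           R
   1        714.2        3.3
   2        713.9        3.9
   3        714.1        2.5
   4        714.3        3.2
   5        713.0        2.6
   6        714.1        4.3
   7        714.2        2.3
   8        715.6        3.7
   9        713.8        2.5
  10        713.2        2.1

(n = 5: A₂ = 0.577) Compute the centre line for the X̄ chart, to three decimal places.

X̄̄ = (714.2 + 713.9 + 714.1 + 714.3 + 713.0 + 714.1 + 714.2 + 715.6 + 713.8 + 713.2) / 10 = 7140.4000 / 10 = 714.0400
CL = X̄̄ = 714.0400

714.040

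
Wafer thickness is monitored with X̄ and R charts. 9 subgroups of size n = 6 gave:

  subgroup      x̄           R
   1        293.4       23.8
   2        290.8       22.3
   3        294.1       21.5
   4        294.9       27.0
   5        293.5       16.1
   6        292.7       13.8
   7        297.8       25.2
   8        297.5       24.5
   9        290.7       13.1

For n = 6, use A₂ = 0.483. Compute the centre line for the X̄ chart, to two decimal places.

293.93

X̄̄ = (293.4 + 290.8 + 294.1 + 294.9 + 293.5 + 292.7 + 297.8 + 297.5 + 290.7) / 9 = 2645.4000 / 9 = 293.9333
CL = X̄̄ = 293.9333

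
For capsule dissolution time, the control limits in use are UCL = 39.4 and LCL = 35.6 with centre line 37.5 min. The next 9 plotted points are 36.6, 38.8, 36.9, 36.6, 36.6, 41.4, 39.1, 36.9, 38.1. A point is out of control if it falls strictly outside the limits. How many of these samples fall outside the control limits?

Compare each point to [35.6, 39.4]: sample 6 = 41.4 > UCL.

1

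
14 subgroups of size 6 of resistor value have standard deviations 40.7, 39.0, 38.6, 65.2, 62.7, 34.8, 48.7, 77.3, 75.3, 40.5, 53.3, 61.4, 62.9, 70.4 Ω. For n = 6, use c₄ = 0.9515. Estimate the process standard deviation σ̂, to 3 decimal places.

57.864

s̄ = (40.7 + 39.0 + 38.6 + 65.2 + 62.7 + 34.8 + 48.7 + 77.3 + 75.3 + 40.5 + 53.3 + 61.4 + 62.9 + 70.4) / 14 = 55.0571
σ̂ = s̄ / c₄ = 55.0571 / 0.9515 = 57.8635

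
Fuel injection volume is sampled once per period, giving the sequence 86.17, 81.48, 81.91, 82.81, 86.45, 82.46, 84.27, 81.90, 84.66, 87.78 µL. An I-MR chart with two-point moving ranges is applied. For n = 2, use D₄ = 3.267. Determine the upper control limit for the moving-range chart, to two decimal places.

Moving ranges: 4.69, 0.43, 0.90, 3.64, 3.99, 1.81, 2.37, 2.76, 3.12; M̄R̄ = 23.7100 / 9 = 2.6344
UCL_MR = D₄·M̄R̄ = 3.267 × 2.6344 = 8.6067

8.61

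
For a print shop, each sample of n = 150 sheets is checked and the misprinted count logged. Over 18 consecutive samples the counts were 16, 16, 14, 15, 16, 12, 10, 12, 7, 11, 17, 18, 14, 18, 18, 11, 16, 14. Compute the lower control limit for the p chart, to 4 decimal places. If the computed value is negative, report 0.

0.0228

p̄ = Σdᵢ / (k·n) = 255 / (18 × 150) = 0.09444
LCL = p̄ − 3·√(p̄(1−p̄)/n) = 0.09444 − 3 × 0.02388 = 0.02281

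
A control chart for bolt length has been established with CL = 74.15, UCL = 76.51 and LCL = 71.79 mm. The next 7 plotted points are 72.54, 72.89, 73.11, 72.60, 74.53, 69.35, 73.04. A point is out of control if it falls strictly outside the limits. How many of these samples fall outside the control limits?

1

Compare each point to [71.79, 76.51]: sample 6 = 69.35 < LCL.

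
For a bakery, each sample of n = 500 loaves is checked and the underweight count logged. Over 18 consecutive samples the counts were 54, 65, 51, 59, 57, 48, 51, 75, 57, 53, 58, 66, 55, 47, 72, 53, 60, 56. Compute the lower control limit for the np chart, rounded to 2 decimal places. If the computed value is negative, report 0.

p̄ = Σdᵢ / (k·n) = 1037 / (18 × 500) = 0.11522
LCL = np̄ − 3·√(np̄(1−p̄)) = 57.6111 − 3 × 7.1395 = 36.1925

36.19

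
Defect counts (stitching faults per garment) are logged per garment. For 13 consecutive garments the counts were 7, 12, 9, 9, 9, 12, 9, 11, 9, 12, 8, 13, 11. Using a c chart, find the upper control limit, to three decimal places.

c̄ = (7 + 12 + 9 + 9 + 9 + 12 + 9 + 11 + 9 + 12 + 8 + 13 + 11) / 13 = 131 / 13 = 10.0769
UCL = c̄ + 3√c̄ = 10.0769 + 3 × √10.0769 = 10.0769 + 3 × 3.1744 = 19.6002

19.600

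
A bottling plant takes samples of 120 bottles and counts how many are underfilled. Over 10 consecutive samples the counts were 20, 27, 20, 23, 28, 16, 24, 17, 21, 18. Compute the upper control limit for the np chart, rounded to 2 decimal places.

33.98

p̄ = Σdᵢ / (k·n) = 214 / (10 × 120) = 0.17833
UCL = np̄ + 3·√(np̄(1−p̄)) = 21.4000 + 3 × √(21.4000×0.82167) = 21.4000 + 3 × 4.1933 = 33.9799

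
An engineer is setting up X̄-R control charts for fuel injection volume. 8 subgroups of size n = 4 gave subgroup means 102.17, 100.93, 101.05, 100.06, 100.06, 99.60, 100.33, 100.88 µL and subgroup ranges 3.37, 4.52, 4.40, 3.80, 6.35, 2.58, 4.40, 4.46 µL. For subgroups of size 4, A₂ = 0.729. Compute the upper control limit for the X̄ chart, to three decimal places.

X̄̄ = (102.17 + 100.93 + 101.05 + 100.06 + 100.06 + 99.60 + 100.33 + 100.88) / 8 = 805.0800 / 8 = 100.6350
R̄ = (3.37 + 4.52 + 4.40 + 3.80 + 6.35 + 2.58 + 4.40 + 4.46) / 8 = 33.8800 / 8 = 4.2350
UCL = X̄̄ + A₂·R̄ = 100.6350 + 0.729 × 4.2350 = 103.7223

103.722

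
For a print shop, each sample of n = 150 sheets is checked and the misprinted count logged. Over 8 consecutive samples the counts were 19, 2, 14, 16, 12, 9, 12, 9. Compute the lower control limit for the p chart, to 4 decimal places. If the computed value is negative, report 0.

0.0120

p̄ = Σdᵢ / (k·n) = 93 / (8 × 150) = 0.07750
LCL = p̄ − 3·√(p̄(1−p̄)/n) = 0.07750 − 3 × 0.02183 = 0.01200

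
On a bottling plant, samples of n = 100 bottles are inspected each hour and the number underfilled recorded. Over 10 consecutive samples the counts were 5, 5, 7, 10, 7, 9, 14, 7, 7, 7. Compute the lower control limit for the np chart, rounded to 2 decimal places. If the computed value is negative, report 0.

0.00

p̄ = Σdᵢ / (k·n) = 78 / (10 × 100) = 0.07800
LCL = np̄ − 3·√(np̄(1−p̄)) = 7.8000 − 3 × 2.6817 = -0.2451 → 0 (negative, so LCL = 0)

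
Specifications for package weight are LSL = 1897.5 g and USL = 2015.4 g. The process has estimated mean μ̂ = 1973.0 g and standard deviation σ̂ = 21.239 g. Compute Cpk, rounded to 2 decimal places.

0.67

Cpu = (USL − μ̂) / (3σ̂) = (2015.4 − 1973.0) / (3 × 21.239) = 0.6654; Cpl = (μ̂ − LSL) / (3σ̂) = (1973.0 − 1897.5) / (3 × 21.239) = 1.1849; Cpk = min(Cpu, Cpl) = 0.6654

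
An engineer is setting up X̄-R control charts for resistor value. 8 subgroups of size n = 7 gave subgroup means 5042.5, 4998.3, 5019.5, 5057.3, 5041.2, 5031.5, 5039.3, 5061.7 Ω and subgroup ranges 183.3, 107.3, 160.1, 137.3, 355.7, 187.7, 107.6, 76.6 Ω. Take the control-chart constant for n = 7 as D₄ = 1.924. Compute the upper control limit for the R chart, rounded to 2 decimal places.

316.40

R̄ = (183.3 + 107.3 + 160.1 + 137.3 + 355.7 + 187.7 + 107.6 + 76.6) / 8 = 1315.6000 / 8 = 164.4500
UCL_R = D₄·R̄ = 1.924 × 164.4500 = 316.4018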